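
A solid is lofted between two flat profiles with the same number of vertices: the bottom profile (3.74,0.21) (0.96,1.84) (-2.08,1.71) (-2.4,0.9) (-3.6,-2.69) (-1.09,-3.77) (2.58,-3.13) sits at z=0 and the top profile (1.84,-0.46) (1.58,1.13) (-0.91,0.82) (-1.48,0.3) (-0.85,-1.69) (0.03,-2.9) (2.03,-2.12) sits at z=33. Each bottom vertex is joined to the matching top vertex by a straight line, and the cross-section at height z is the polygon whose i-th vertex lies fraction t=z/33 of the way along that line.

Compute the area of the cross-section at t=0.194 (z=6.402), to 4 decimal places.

Area at t=0.194: 25.4004

Cross-section at t=0.194: each vertex is (1-t)·p0[i] + t·p1[i].
  v1: (1-0.194)·(3.74,0.21) + 0.194·(1.84,-0.46) = (3.3714,0.0800)
  v2: (1-0.194)·(0.96,1.84) + 0.194·(1.58,1.13) = (1.0803,1.7023)
  v3: (1-0.194)·(-2.08,1.71) + 0.194·(-0.91,0.82) = (-1.8530,1.5373)
  v4: (1-0.194)·(-2.4,0.9) + 0.194·(-1.48,0.3) = (-2.2215,0.7836)
  v5: (1-0.194)·(-3.6,-2.69) + 0.194·(-0.85,-1.69) = (-3.0665,-2.4960)
  v6: (1-0.194)·(-1.09,-3.77) + 0.194·(0.03,-2.9) = (-0.8727,-3.6012)
  v7: (1-0.194)·(2.58,-3.13) + 0.194·(2.03,-2.12) = (2.4733,-2.9341)
Shoelace sum Σ(x_i·y_{i+1} − x_{i+1}·y_i):
  i=1: 3.3714·1.7023 − 1.0803·0.0800 = +5.6526 (running +5.6526)
  i=2: 1.0803·1.5373 − -1.8530·1.7023 = +4.8151 (running +10.4676)
  i=3: -1.8530·0.7836 − -2.2215·1.5373 = +1.9632 (running +12.4308)
  i=4: -2.2215·-2.4960 − -3.0665·0.7836 = +7.9478 (running +20.3787)
  i=5: -3.0665·-3.6012 − -0.8727·-2.4960 = +8.8648 (running +29.2435)
  i=6: -0.8727·-2.9341 − 2.4733·-3.6012 = +11.4675 (running +40.7110)
  i=7: 2.4733·0.0800 − 3.3714·-2.9341 = +10.0898 (running +50.8008)
Area = |Σ|/2 = |50.8008|/2 = 25.4004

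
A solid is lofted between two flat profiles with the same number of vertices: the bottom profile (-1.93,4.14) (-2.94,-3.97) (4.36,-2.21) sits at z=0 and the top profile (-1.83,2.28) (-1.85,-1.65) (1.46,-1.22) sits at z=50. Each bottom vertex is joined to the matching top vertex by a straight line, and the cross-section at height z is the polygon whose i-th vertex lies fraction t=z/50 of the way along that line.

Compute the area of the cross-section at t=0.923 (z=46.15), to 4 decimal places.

Area at t=0.923: 7.6644

Cross-section at t=0.923: each vertex is (1-t)·p0[i] + t·p1[i].
  v1: (1-0.923)·(-1.93,4.14) + 0.923·(-1.83,2.28) = (-1.8377,2.4232)
  v2: (1-0.923)·(-2.94,-3.97) + 0.923·(-1.85,-1.65) = (-1.9339,-1.8286)
  v3: (1-0.923)·(4.36,-2.21) + 0.923·(1.46,-1.22) = (1.6833,-1.2962)
Shoelace sum Σ(x_i·y_{i+1} − x_{i+1}·y_i):
  i=1: -1.8377·-1.8286 − -1.9339·2.4232 = +8.0468 (running +8.0468)
  i=2: -1.9339·-1.2962 − 1.6833·-1.8286 = +5.5850 (running +13.6318)
  i=3: 1.6833·2.4232 − -1.8377·-1.2962 = +1.6969 (running +15.3287)
Area = |Σ|/2 = |15.3287|/2 = 7.6644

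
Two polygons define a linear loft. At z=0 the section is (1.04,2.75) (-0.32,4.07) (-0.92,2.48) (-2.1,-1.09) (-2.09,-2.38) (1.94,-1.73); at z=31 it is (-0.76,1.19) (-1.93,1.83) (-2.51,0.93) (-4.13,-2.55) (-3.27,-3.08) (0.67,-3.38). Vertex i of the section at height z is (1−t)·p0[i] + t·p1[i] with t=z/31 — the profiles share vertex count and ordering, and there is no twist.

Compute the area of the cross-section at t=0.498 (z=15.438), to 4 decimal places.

Area at t=0.498: 15.5865

Cross-section at t=0.498: each vertex is (1-t)·p0[i] + t·p1[i].
  v1: (1-0.498)·(1.04,2.75) + 0.498·(-0.76,1.19) = (0.1436,1.9731)
  v2: (1-0.498)·(-0.32,4.07) + 0.498·(-1.93,1.83) = (-1.1218,2.9545)
  v3: (1-0.498)·(-0.92,2.48) + 0.498·(-2.51,0.93) = (-1.7118,1.7081)
  v4: (1-0.498)·(-2.1,-1.09) + 0.498·(-4.13,-2.55) = (-3.1109,-1.8171)
  v5: (1-0.498)·(-2.09,-2.38) + 0.498·(-3.27,-3.08) = (-2.6776,-2.7286)
  v6: (1-0.498)·(1.94,-1.73) + 0.498·(0.67,-3.38) = (1.3075,-2.5517)
Shoelace sum Σ(x_i·y_{i+1} − x_{i+1}·y_i):
  i=1: 0.1436·2.9545 − -1.1218·1.9731 = +2.6377 (running +2.6377)
  i=2: -1.1218·1.7081 − -1.7118·2.9545 = +3.1414 (running +5.7791)
  i=3: -1.7118·-1.8171 − -3.1109·1.7081 = +8.4243 (running +14.2034)
  i=4: -3.1109·-2.7286 − -2.6776·-1.8171 = +3.6230 (running +17.8264)
  i=5: -2.6776·-2.5517 − 1.3075·-2.7286 = +10.4003 (running +28.2267)
  i=6: 1.3075·1.9731 − 0.1436·-2.5517 = +2.9464 (running +31.1731)
Area = |Σ|/2 = |31.1731|/2 = 15.5865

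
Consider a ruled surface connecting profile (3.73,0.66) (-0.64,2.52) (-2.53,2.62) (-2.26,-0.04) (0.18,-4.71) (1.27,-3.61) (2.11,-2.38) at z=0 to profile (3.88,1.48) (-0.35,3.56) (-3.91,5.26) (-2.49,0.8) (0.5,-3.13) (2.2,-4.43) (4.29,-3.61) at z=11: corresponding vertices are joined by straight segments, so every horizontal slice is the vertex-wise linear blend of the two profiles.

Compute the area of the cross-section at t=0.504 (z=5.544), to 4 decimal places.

Cross-section at t=0.504: each vertex is (1-t)·p0[i] + t·p1[i].
  v1: (1-0.504)·(3.73,0.66) + 0.504·(3.88,1.48) = (3.8056,1.0733)
  v2: (1-0.504)·(-0.64,2.52) + 0.504·(-0.35,3.56) = (-0.4938,3.0442)
  v3: (1-0.504)·(-2.53,2.62) + 0.504·(-3.91,5.26) = (-3.2255,3.9506)
  v4: (1-0.504)·(-2.26,-0.04) + 0.504·(-2.49,0.8) = (-2.3759,0.3834)
  v5: (1-0.504)·(0.18,-4.71) + 0.504·(0.5,-3.13) = (0.3413,-3.9137)
  v6: (1-0.504)·(1.27,-3.61) + 0.504·(2.2,-4.43) = (1.7387,-4.0233)
  v7: (1-0.504)·(2.11,-2.38) + 0.504·(4.29,-3.61) = (3.2087,-2.9999)
Shoelace sum Σ(x_i·y_{i+1} − x_{i+1}·y_i):
  i=1: 3.8056·3.0442 − -0.4938·1.0733 = +12.1149 (running +12.1149)
  i=2: -0.4938·3.9506 − -3.2255·3.0442 = +7.8681 (running +19.9829)
  i=3: -3.2255·0.3834 − -2.3759·3.9506 = +8.1497 (running +28.1326)
  i=4: -2.3759·-3.9137 − 0.3413·0.3834 = +9.1678 (running +37.3004)
  i=5: 0.3413·-4.0233 − 1.7387·-3.9137 = +5.4317 (running +42.7321)
  i=6: 1.7387·-2.9999 − 3.2087·-4.0233 = +7.6936 (running +50.4257)
  i=7: 3.2087·1.0733 − 3.8056·-2.9999 = +14.8604 (running +65.2860)
Area = |Σ|/2 = |65.2860|/2 = 32.6430

Area at t=0.504: 32.6430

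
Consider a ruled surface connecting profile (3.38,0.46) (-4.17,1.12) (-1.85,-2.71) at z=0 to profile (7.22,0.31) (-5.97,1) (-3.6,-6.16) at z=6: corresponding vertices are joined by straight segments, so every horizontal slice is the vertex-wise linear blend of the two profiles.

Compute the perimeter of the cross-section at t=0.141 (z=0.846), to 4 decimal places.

Cross-section at t=0.141: each vertex is (1-t)·p0[i] + t·p1[i].
  v1: (1-0.141)·(3.38,0.46) + 0.141·(7.22,0.31) = (3.9214,0.4388)
  v2: (1-0.141)·(-4.17,1.12) + 0.141·(-5.97,1) = (-4.4238,1.1031)
  v3: (1-0.141)·(-1.85,-2.71) + 0.141·(-3.6,-6.16) = (-2.0968,-3.1965)
Perimeter = Σ |v_{i+1} − v_i|:
  edge 1→2: √(-8.3452² + 0.6642²) = 8.3716 (running 8.3716)
  edge 2→3: √(2.3270² + -4.2995²) = 4.8889 (running 13.2605)
  edge 3→1: √(6.0182² + 3.6353²) = 7.0309 (running 20.2914)
Perimeter = 20.2914

Perimeter at t=0.141: 20.2914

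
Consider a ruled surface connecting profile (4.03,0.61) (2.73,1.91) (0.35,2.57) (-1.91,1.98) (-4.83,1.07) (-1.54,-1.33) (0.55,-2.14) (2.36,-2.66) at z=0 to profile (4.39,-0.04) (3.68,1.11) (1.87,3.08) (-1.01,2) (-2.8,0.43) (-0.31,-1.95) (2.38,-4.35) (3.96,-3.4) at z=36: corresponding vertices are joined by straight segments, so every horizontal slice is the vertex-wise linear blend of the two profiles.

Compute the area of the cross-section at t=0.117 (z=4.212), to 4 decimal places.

Cross-section at t=0.117: each vertex is (1-t)·p0[i] + t·p1[i].
  v1: (1-0.117)·(4.03,0.61) + 0.117·(4.39,-0.04) = (4.0721,0.5339)
  v2: (1-0.117)·(2.73,1.91) + 0.117·(3.68,1.11) = (2.8411,1.8164)
  v3: (1-0.117)·(0.35,2.57) + 0.117·(1.87,3.08) = (0.5278,2.6297)
  v4: (1-0.117)·(-1.91,1.98) + 0.117·(-1.01,2) = (-1.8047,1.9823)
  v5: (1-0.117)·(-4.83,1.07) + 0.117·(-2.8,0.43) = (-4.5925,0.9951)
  v6: (1-0.117)·(-1.54,-1.33) + 0.117·(-0.31,-1.95) = (-1.3961,-1.4025)
  v7: (1-0.117)·(0.55,-2.14) + 0.117·(2.38,-4.35) = (0.7641,-2.3986)
  v8: (1-0.117)·(2.36,-2.66) + 0.117·(3.96,-3.4) = (2.5472,-2.7466)
Shoelace sum Σ(x_i·y_{i+1} − x_{i+1}·y_i):
  i=1: 4.0721·1.8164 − 2.8411·0.5339 = +5.8796 (running +5.8796)
  i=2: 2.8411·2.6297 − 0.5278·1.8164 = +6.5125 (running +12.3921)
  i=3: 0.5278·1.9823 − -1.8047·2.6297 = +5.7921 (running +18.1842)
  i=4: -1.8047·0.9951 − -4.5925·1.9823 = +7.3080 (running +25.4922)
  i=5: -4.5925·-1.4025 − -1.3961·0.9951 = +7.8304 (running +33.3226)
  i=6: -1.3961·-2.3986 − 0.7641·-1.4025 = +4.4203 (running +37.7429)
  i=7: 0.7641·-2.7466 − 2.5472·-2.3986 = +4.0109 (running +41.7539)
  i=8: 2.5472·0.5339 − 4.0721·-2.7466 = +12.5445 (running +54.2984)
Area = |Σ|/2 = |54.2984|/2 = 27.1492

Area at t=0.117: 27.1492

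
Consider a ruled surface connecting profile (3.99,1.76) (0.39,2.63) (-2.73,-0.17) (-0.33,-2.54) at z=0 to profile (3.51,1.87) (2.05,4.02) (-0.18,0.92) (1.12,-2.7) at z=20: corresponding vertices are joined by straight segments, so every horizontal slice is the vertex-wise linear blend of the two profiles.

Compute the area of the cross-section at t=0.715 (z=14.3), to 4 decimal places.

Area at t=0.715: 13.7593

Cross-section at t=0.715: each vertex is (1-t)·p0[i] + t·p1[i].
  v1: (1-0.715)·(3.99,1.76) + 0.715·(3.51,1.87) = (3.6468,1.8387)
  v2: (1-0.715)·(0.39,2.63) + 0.715·(2.05,4.02) = (1.5769,3.6238)
  v3: (1-0.715)·(-2.73,-0.17) + 0.715·(-0.18,0.92) = (-0.9068,0.6094)
  v4: (1-0.715)·(-0.33,-2.54) + 0.715·(1.12,-2.7) = (0.7068,-2.6544)
Shoelace sum Σ(x_i·y_{i+1} − x_{i+1}·y_i):
  i=1: 3.6468·3.6238 − 1.5769·1.8387 = +10.3161 (running +10.3161)
  i=2: 1.5769·0.6094 − -0.9068·3.6238 = +4.2468 (running +14.5629)
  i=3: -0.9068·-2.6544 − 0.7068·0.6094 = +1.9762 (running +16.5391)
  i=4: 0.7068·1.8387 − 3.6468·-2.6544 = +10.9795 (running +27.5186)
Area = |Σ|/2 = |27.5186|/2 = 13.7593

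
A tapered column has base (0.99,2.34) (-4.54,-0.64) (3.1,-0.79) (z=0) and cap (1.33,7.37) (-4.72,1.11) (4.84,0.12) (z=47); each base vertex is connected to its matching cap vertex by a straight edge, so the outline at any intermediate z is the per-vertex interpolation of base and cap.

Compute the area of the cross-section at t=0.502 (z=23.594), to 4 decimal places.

Cross-section at t=0.502: each vertex is (1-t)·p0[i] + t·p1[i].
  v1: (1-0.502)·(0.99,2.34) + 0.502·(1.33,7.37) = (1.1607,4.8651)
  v2: (1-0.502)·(-4.54,-0.64) + 0.502·(-4.72,1.11) = (-4.6304,0.2385)
  v3: (1-0.502)·(3.1,-0.79) + 0.502·(4.84,0.12) = (3.9735,-0.3332)
Shoelace sum Σ(x_i·y_{i+1} − x_{i+1}·y_i):
  i=1: 1.1607·0.2385 − -4.6304·4.8651 = +22.8038 (running +22.8038)
  i=2: -4.6304·-0.3332 − 3.9735·0.2385 = +0.5951 (running +23.3989)
  i=3: 3.9735·4.8651 − 1.1607·-0.3332 = +19.7179 (running +43.1168)
Area = |Σ|/2 = |43.1168|/2 = 21.5584

Area at t=0.502: 21.5584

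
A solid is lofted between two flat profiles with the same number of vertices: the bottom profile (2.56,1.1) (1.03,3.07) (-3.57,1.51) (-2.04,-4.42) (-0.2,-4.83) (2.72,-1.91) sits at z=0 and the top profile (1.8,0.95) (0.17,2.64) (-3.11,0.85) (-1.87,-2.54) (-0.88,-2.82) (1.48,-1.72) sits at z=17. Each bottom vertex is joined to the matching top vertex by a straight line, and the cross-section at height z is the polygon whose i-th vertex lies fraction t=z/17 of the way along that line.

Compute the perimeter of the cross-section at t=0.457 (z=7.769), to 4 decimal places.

Perimeter at t=0.457: 19.4570

Cross-section at t=0.457: each vertex is (1-t)·p0[i] + t·p1[i].
  v1: (1-0.457)·(2.56,1.1) + 0.457·(1.8,0.95) = (2.2127,1.0314)
  v2: (1-0.457)·(1.03,3.07) + 0.457·(0.17,2.64) = (0.6370,2.8735)
  v3: (1-0.457)·(-3.57,1.51) + 0.457·(-3.11,0.85) = (-3.3598,1.2084)
  v4: (1-0.457)·(-2.04,-4.42) + 0.457·(-1.87,-2.54) = (-1.9623,-3.5608)
  v5: (1-0.457)·(-0.2,-4.83) + 0.457·(-0.88,-2.82) = (-0.5108,-3.9114)
  v6: (1-0.457)·(2.72,-1.91) + 0.457·(1.48,-1.72) = (2.1533,-1.8232)
Perimeter = Σ |v_{i+1} − v_i|:
  edge 1→2: √(-1.5757² + 1.8420²) = 2.4240 (running 2.4240)
  edge 2→3: √(-3.9968² + -1.6651²) = 4.3297 (running 6.7538)
  edge 3→4: √(1.3975² + -4.7692²) = 4.9697 (running 11.7235)
  edge 4→5: √(1.4516² + -0.3506²) = 1.4933 (running 13.2168)
  edge 5→6: √(2.6641² + 2.0883²) = 3.3850 (running 16.6018)
  edge 6→1: √(0.0594² + 2.8546²) = 2.8552 (running 19.4570)
Perimeter = 19.4570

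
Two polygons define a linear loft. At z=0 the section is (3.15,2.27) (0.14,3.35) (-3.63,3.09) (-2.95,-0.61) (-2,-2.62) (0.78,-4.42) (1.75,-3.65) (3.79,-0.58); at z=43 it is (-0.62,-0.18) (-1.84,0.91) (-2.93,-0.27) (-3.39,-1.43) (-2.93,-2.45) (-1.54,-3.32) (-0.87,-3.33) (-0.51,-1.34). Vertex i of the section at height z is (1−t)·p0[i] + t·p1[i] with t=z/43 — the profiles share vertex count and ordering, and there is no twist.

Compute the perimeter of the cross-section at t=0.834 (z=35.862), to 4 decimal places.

Perimeter at t=0.834: 12.9834

Cross-section at t=0.834: each vertex is (1-t)·p0[i] + t·p1[i].
  v1: (1-0.834)·(3.15,2.27) + 0.834·(-0.62,-0.18) = (0.0058,0.2267)
  v2: (1-0.834)·(0.14,3.35) + 0.834·(-1.84,0.91) = (-1.5113,1.3150)
  v3: (1-0.834)·(-3.63,3.09) + 0.834·(-2.93,-0.27) = (-3.0462,0.2878)
  v4: (1-0.834)·(-2.95,-0.61) + 0.834·(-3.39,-1.43) = (-3.3170,-1.2939)
  v5: (1-0.834)·(-2,-2.62) + 0.834·(-2.93,-2.45) = (-2.7756,-2.4782)
  v6: (1-0.834)·(0.78,-4.42) + 0.834·(-1.54,-3.32) = (-1.1549,-3.5026)
  v7: (1-0.834)·(1.75,-3.65) + 0.834·(-0.87,-3.33) = (-0.4351,-3.3831)
  v8: (1-0.834)·(3.79,-0.58) + 0.834·(-0.51,-1.34) = (0.2038,-1.2138)
Perimeter = Σ |v_{i+1} − v_i|:
  edge 1→2: √(-1.5171² + 1.0883²) = 1.8671 (running 1.8671)
  edge 2→3: √(-1.5349² + -1.0273²) = 1.8469 (running 3.7141)
  edge 3→4: √(-0.2708² + -1.5816²) = 1.6046 (running 5.3187)
  edge 4→5: √(0.5413² + -1.1843²) = 1.3022 (running 6.6209)
  edge 5→6: √(1.6207² + -1.0244²) = 1.9173 (running 8.5382)
  edge 6→7: √(0.7198² + 0.1195²) = 0.7296 (running 9.2679)
  edge 7→8: √(0.6389² + 2.1693²) = 2.2614 (running 11.5293)
  edge 8→1: √(-0.1980² + 1.4405²) = 1.4541 (running 12.9834)
Perimeter = 12.9834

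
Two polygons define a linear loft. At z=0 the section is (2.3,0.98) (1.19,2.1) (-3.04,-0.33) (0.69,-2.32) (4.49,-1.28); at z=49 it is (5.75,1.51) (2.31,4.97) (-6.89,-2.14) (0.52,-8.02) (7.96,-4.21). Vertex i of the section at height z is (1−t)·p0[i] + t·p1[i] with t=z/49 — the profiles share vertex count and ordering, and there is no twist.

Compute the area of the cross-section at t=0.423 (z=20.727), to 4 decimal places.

Area at t=0.423: 45.0719

Cross-section at t=0.423: each vertex is (1-t)·p0[i] + t·p1[i].
  v1: (1-0.423)·(2.3,0.98) + 0.423·(5.75,1.51) = (3.7593,1.2042)
  v2: (1-0.423)·(1.19,2.1) + 0.423·(2.31,4.97) = (1.6638,3.3140)
  v3: (1-0.423)·(-3.04,-0.33) + 0.423·(-6.89,-2.14) = (-4.6685,-1.0956)
  v4: (1-0.423)·(0.69,-2.32) + 0.423·(0.52,-8.02) = (0.6181,-4.7311)
  v5: (1-0.423)·(4.49,-1.28) + 0.423·(7.96,-4.21) = (5.9578,-2.5194)
Shoelace sum Σ(x_i·y_{i+1} − x_{i+1}·y_i):
  i=1: 3.7593·3.3140 − 1.6638·1.2042 = +10.4550 (running +10.4550)
  i=2: 1.6638·-1.0956 − -4.6685·3.3140 = +13.6488 (running +24.1038)
  i=3: -4.6685·-4.7311 − 0.6181·-1.0956 = +22.7646 (running +46.8684)
  i=4: 0.6181·-2.5194 − 5.9578·-4.7311 = +26.6298 (running +73.4982)
  i=5: 5.9578·1.2042 − 3.7593·-2.5194 = +16.6456 (running +90.1438)
Area = |Σ|/2 = |90.1438|/2 = 45.0719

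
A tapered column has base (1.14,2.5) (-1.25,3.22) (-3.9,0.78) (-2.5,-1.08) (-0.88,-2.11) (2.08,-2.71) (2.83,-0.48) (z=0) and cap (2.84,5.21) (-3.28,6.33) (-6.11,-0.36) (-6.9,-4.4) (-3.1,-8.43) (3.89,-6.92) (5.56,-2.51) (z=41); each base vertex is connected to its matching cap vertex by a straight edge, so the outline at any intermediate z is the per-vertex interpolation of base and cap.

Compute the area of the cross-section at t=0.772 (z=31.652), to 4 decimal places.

Area at t=0.772: 99.9393

Cross-section at t=0.772: each vertex is (1-t)·p0[i] + t·p1[i].
  v1: (1-0.772)·(1.14,2.5) + 0.772·(2.84,5.21) = (2.4524,4.5921)
  v2: (1-0.772)·(-1.25,3.22) + 0.772·(-3.28,6.33) = (-2.8172,5.6209)
  v3: (1-0.772)·(-3.9,0.78) + 0.772·(-6.11,-0.36) = (-5.6061,-0.1001)
  v4: (1-0.772)·(-2.5,-1.08) + 0.772·(-6.9,-4.4) = (-5.8968,-3.6430)
  v5: (1-0.772)·(-0.88,-2.11) + 0.772·(-3.1,-8.43) = (-2.5938,-6.9890)
  v6: (1-0.772)·(2.08,-2.71) + 0.772·(3.89,-6.92) = (3.4773,-5.9601)
  v7: (1-0.772)·(2.83,-0.48) + 0.772·(5.56,-2.51) = (4.9376,-2.0472)
Shoelace sum Σ(x_i·y_{i+1} − x_{i+1}·y_i):
  i=1: 2.4524·5.6209 − -2.8172·4.5921 = +26.7215 (running +26.7215)
  i=2: -2.8172·-0.1001 − -5.6061·5.6209 = +31.7935 (running +58.5150)
  i=3: -5.6061·-3.6430 − -5.8968·-0.1001 = +19.8332 (running +78.3481)
  i=4: -5.8968·-6.9890 − -2.5938·-3.6430 = +31.7635 (running +110.1117)
  i=5: -2.5938·-5.9601 − 3.4773·-6.9890 = +39.7627 (running +149.8744)
  i=6: 3.4773·-2.0472 − 4.9376·-5.9601 = +22.3098 (running +172.1842)
  i=7: 4.9376·4.5921 − 2.4524·-2.0472 = +27.6943 (running +199.8785)
Area = |Σ|/2 = |199.8785|/2 = 99.9393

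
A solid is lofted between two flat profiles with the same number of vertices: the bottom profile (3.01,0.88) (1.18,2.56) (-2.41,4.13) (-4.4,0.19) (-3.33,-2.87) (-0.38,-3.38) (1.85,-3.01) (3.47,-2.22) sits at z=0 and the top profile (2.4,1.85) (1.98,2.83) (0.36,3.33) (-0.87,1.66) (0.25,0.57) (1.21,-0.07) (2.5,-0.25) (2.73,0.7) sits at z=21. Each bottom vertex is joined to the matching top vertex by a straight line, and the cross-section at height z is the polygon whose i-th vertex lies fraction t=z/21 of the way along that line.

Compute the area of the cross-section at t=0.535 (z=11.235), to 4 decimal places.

Cross-section at t=0.535: each vertex is (1-t)·p0[i] + t·p1[i].
  v1: (1-0.535)·(3.01,0.88) + 0.535·(2.4,1.85) = (2.6837,1.3990)
  v2: (1-0.535)·(1.18,2.56) + 0.535·(1.98,2.83) = (1.6080,2.7045)
  v3: (1-0.535)·(-2.41,4.13) + 0.535·(0.36,3.33) = (-0.9280,3.7020)
  v4: (1-0.535)·(-4.4,0.19) + 0.535·(-0.87,1.66) = (-2.5114,0.9765)
  v5: (1-0.535)·(-3.33,-2.87) + 0.535·(0.25,0.57) = (-1.4147,-1.0296)
  v6: (1-0.535)·(-0.38,-3.38) + 0.535·(1.21,-0.07) = (0.4707,-1.6091)
  v7: (1-0.535)·(1.85,-3.01) + 0.535·(2.5,-0.25) = (2.1978,-1.5334)
  v8: (1-0.535)·(3.47,-2.22) + 0.535·(2.73,0.7) = (3.0741,-0.6578)
Shoelace sum Σ(x_i·y_{i+1} − x_{i+1}·y_i):
  i=1: 2.6837·2.7045 − 1.6080·1.3990 = +5.0083 (running +5.0083)
  i=2: 1.6080·3.7020 − -0.9280·2.7045 = +8.4627 (running +13.4710)
  i=3: -0.9280·0.9765 − -2.5114·3.7020 = +8.3912 (running +21.8622)
  i=4: -2.5114·-1.0296 − -1.4147·0.9765 = +3.9672 (running +25.8293)
  i=5: -1.4147·-1.6091 − 0.4707·-1.0296 = +2.7610 (running +28.5904)
  i=6: 0.4707·-1.5334 − 2.1978·-1.6091 = +2.8148 (running +31.4052)
  i=7: 2.1978·-0.6578 − 3.0741·-1.5334 = +3.2681 (running +34.6733)
  i=8: 3.0741·1.3990 − 2.6837·-0.6578 = +6.0658 (running +40.7392)
Area = |Σ|/2 = |40.7392|/2 = 20.3696

Area at t=0.535: 20.3696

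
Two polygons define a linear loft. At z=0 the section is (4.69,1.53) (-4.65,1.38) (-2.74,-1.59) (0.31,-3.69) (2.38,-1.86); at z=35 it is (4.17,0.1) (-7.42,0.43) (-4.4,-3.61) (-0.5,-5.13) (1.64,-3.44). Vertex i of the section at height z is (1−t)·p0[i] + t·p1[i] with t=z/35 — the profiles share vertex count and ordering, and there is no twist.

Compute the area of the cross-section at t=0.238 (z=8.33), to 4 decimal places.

Cross-section at t=0.238: each vertex is (1-t)·p0[i] + t·p1[i].
  v1: (1-0.238)·(4.69,1.53) + 0.238·(4.17,0.1) = (4.5662,1.1897)
  v2: (1-0.238)·(-4.65,1.38) + 0.238·(-7.42,0.43) = (-5.3093,1.1539)
  v3: (1-0.238)·(-2.74,-1.59) + 0.238·(-4.4,-3.61) = (-3.1351,-2.0708)
  v4: (1-0.238)·(0.31,-3.69) + 0.238·(-0.5,-5.13) = (0.1172,-4.0327)
  v5: (1-0.238)·(2.38,-1.86) + 0.238·(1.64,-3.44) = (2.2039,-2.2360)
Shoelace sum Σ(x_i·y_{i+1} − x_{i+1}·y_i):
  i=1: 4.5662·1.1539 − -5.3093·1.1897 = +11.5852 (running +11.5852)
  i=2: -5.3093·-2.0708 − -3.1351·1.1539 = +14.6118 (running +26.1970)
  i=3: -3.1351·-4.0327 − 0.1172·-2.0708 = +12.8856 (running +39.0826)
  i=4: 0.1172·-2.2360 − 2.2039·-4.0327 = +8.6255 (running +47.7081)
  i=5: 2.2039·1.1897 − 4.5662·-2.2360 = +12.8322 (running +60.5403)
Area = |Σ|/2 = |60.5403|/2 = 30.2701

Area at t=0.238: 30.2701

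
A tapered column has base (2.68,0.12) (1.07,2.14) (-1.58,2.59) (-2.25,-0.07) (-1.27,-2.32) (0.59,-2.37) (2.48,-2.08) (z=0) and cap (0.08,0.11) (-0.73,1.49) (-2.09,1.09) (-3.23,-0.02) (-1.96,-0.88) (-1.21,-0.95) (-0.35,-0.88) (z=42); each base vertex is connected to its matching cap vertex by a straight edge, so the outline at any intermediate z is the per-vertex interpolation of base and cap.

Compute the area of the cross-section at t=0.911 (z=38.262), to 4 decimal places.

Area at t=0.911: 6.1210

Cross-section at t=0.911: each vertex is (1-t)·p0[i] + t·p1[i].
  v1: (1-0.911)·(2.68,0.12) + 0.911·(0.08,0.11) = (0.3114,0.1109)
  v2: (1-0.911)·(1.07,2.14) + 0.911·(-0.73,1.49) = (-0.5698,1.5478)
  v3: (1-0.911)·(-1.58,2.59) + 0.911·(-2.09,1.09) = (-2.0446,1.2235)
  v4: (1-0.911)·(-2.25,-0.07) + 0.911·(-3.23,-0.02) = (-3.1428,-0.0244)
  v5: (1-0.911)·(-1.27,-2.32) + 0.911·(-1.96,-0.88) = (-1.8986,-1.0082)
  v6: (1-0.911)·(0.59,-2.37) + 0.911·(-1.21,-0.95) = (-1.0498,-1.0764)
  v7: (1-0.911)·(2.48,-2.08) + 0.911·(-0.35,-0.88) = (-0.0981,-0.9868)
Shoelace sum Σ(x_i·y_{i+1} − x_{i+1}·y_i):
  i=1: 0.3114·1.5478 − -0.5698·0.1109 = +0.5452 (running +0.5452)
  i=2: -0.5698·1.2235 − -2.0446·1.5478 = +2.4676 (running +3.0128)
  i=3: -2.0446·-0.0244 − -3.1428·1.2235 = +3.8952 (running +6.9080)
  i=4: -3.1428·-1.0082 − -1.8986·-0.0244 = +3.1220 (running +10.0300)
  i=5: -1.8986·-1.0764 − -1.0498·-1.0082 = +0.9852 (running +11.0152)
  i=6: -1.0498·-0.9868 − -0.0981·-1.0764 = +0.9303 (running +11.9455)
  i=7: -0.0981·0.1109 − 0.3114·-0.9868 = +0.2964 (running +12.2419)
Area = |Σ|/2 = |12.2419|/2 = 6.1210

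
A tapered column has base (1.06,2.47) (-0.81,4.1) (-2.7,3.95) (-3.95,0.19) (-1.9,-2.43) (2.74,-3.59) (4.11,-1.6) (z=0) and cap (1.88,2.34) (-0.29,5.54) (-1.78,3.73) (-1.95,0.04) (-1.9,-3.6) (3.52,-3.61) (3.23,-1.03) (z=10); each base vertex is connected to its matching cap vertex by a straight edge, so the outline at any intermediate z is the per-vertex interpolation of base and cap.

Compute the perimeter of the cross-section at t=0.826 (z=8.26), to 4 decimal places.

Perimeter at t=0.826: 24.6220

Cross-section at t=0.826: each vertex is (1-t)·p0[i] + t·p1[i].
  v1: (1-0.826)·(1.06,2.47) + 0.826·(1.88,2.34) = (1.7373,2.3626)
  v2: (1-0.826)·(-0.81,4.1) + 0.826·(-0.29,5.54) = (-0.3805,5.2894)
  v3: (1-0.826)·(-2.7,3.95) + 0.826·(-1.78,3.73) = (-1.9401,3.7683)
  v4: (1-0.826)·(-3.95,0.19) + 0.826·(-1.95,0.04) = (-2.2980,0.0661)
  v5: (1-0.826)·(-1.9,-2.43) + 0.826·(-1.9,-3.6) = (-1.9000,-3.3964)
  v6: (1-0.826)·(2.74,-3.59) + 0.826·(3.52,-3.61) = (3.3843,-3.6065)
  v7: (1-0.826)·(4.11,-1.6) + 0.826·(3.23,-1.03) = (3.3831,-1.1292)
Perimeter = Σ |v_{i+1} − v_i|:
  edge 1→2: √(-2.1178² + 2.9268²) = 3.6127 (running 3.6127)
  edge 2→3: √(-1.5596² + -1.5212²) = 2.1786 (running 5.7913)
  edge 3→4: √(-0.3579² + -3.7022²) = 3.7194 (running 9.5107)
  edge 4→5: √(0.3980² + -3.4625²) = 3.4853 (running 12.9960)
  edge 5→6: √(5.2843² + -0.2101²) = 5.2885 (running 18.2845)
  edge 6→7: √(-0.0012² + 2.4773²) = 2.4773 (running 20.7618)
  edge 7→1: √(-1.6458² + 3.4918²) = 3.8602 (running 24.6220)
Perimeter = 24.6220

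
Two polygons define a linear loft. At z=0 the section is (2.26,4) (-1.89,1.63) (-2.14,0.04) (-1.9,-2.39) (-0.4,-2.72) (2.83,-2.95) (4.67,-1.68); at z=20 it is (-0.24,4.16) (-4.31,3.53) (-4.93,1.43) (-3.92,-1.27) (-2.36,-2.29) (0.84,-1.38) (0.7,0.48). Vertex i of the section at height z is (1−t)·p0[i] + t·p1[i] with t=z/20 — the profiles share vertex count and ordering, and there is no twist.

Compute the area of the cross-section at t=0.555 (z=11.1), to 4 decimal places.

Cross-section at t=0.555: each vertex is (1-t)·p0[i] + t·p1[i].
  v1: (1-0.555)·(2.26,4) + 0.555·(-0.24,4.16) = (0.8725,4.0888)
  v2: (1-0.555)·(-1.89,1.63) + 0.555·(-4.31,3.53) = (-3.2331,2.6845)
  v3: (1-0.555)·(-2.14,0.04) + 0.555·(-4.93,1.43) = (-3.6885,0.8115)
  v4: (1-0.555)·(-1.9,-2.39) + 0.555·(-3.92,-1.27) = (-3.0211,-1.7684)
  v5: (1-0.555)·(-0.4,-2.72) + 0.555·(-2.36,-2.29) = (-1.4878,-2.4813)
  v6: (1-0.555)·(2.83,-2.95) + 0.555·(0.84,-1.38) = (1.7255,-2.0786)
  v7: (1-0.555)·(4.67,-1.68) + 0.555·(0.7,0.48) = (2.4667,-0.4812)
Shoelace sum Σ(x_i·y_{i+1} − x_{i+1}·y_i):
  i=1: 0.8725·2.6845 − -3.2331·4.0888 = +15.5617 (running +15.5617)
  i=2: -3.2331·0.8115 − -3.6885·2.6845 = +7.2781 (running +22.8399)
  i=3: -3.6885·-1.7684 − -3.0211·0.8115 = +8.9741 (running +31.8140)
  i=4: -3.0211·-2.4813 − -1.4878·-1.7684 = +4.8654 (running +36.6794)
  i=5: -1.4878·-2.0786 − 1.7255·-2.4813 = +7.3743 (running +44.0537)
  i=6: 1.7255·-0.4812 − 2.4667·-2.0786 = +4.2970 (running +48.3507)
  i=7: 2.4667·4.0888 − 0.8725·-0.4812 = +10.5055 (running +58.8561)
Area = |Σ|/2 = |58.8561|/2 = 29.4281

Area at t=0.555: 29.4281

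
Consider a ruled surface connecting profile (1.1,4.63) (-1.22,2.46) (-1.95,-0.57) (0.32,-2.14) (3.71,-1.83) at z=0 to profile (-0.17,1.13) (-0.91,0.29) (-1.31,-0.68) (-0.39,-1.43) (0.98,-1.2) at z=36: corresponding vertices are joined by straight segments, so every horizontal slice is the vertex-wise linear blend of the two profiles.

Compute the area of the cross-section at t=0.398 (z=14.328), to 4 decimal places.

Cross-section at t=0.398: each vertex is (1-t)·p0[i] + t·p1[i].
  v1: (1-0.398)·(1.1,4.63) + 0.398·(-0.17,1.13) = (0.5945,3.2370)
  v2: (1-0.398)·(-1.22,2.46) + 0.398·(-0.91,0.29) = (-1.0966,1.5963)
  v3: (1-0.398)·(-1.95,-0.57) + 0.398·(-1.31,-0.68) = (-1.6953,-0.6138)
  v4: (1-0.398)·(0.32,-2.14) + 0.398·(-0.39,-1.43) = (0.0374,-1.8574)
  v5: (1-0.398)·(3.71,-1.83) + 0.398·(0.98,-1.2) = (2.6235,-1.5793)
Shoelace sum Σ(x_i·y_{i+1} − x_{i+1}·y_i):
  i=1: 0.5945·1.5963 − -1.0966·3.2370 = +4.4988 (running +4.4988)
  i=2: -1.0966·-0.6138 − -1.6953·1.5963 = +3.3793 (running +7.8782)
  i=3: -1.6953·-1.8574 − 0.0374·-0.6138 = +3.1718 (running +11.0500)
  i=4: 0.0374·-1.5793 − 2.6235·-1.8574 = +4.8138 (running +15.8638)
  i=5: 2.6235·3.2370 − 0.5945·-1.5793 = +9.4311 (running +25.2948)
Area = |Σ|/2 = |25.2948|/2 = 12.6474

Area at t=0.398: 12.6474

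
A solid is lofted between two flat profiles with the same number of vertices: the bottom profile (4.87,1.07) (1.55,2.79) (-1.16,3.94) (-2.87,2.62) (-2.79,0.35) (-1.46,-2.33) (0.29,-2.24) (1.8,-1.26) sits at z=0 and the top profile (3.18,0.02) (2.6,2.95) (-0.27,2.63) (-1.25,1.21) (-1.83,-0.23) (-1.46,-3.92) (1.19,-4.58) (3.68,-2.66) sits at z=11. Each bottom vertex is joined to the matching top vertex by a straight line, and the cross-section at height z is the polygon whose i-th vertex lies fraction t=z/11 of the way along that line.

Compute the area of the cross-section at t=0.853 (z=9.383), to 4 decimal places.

Area at t=0.853: 31.1460

Cross-section at t=0.853: each vertex is (1-t)·p0[i] + t·p1[i].
  v1: (1-0.853)·(4.87,1.07) + 0.853·(3.18,0.02) = (3.4284,0.1744)
  v2: (1-0.853)·(1.55,2.79) + 0.853·(2.6,2.95) = (2.4457,2.9265)
  v3: (1-0.853)·(-1.16,3.94) + 0.853·(-0.27,2.63) = (-0.4008,2.8226)
  v4: (1-0.853)·(-2.87,2.62) + 0.853·(-1.25,1.21) = (-1.4881,1.4173)
  v5: (1-0.853)·(-2.79,0.35) + 0.853·(-1.83,-0.23) = (-1.9711,-0.1447)
  v6: (1-0.853)·(-1.46,-2.33) + 0.853·(-1.46,-3.92) = (-1.4600,-3.6863)
  v7: (1-0.853)·(0.29,-2.24) + 0.853·(1.19,-4.58) = (1.0577,-4.2360)
  v8: (1-0.853)·(1.8,-1.26) + 0.853·(3.68,-2.66) = (3.4036,-2.4542)
Shoelace sum Σ(x_i·y_{i+1} − x_{i+1}·y_i):
  i=1: 3.4284·2.9265 − 2.4457·0.1744 = +9.6068 (running +9.6068)
  i=2: 2.4457·2.8226 − -0.4008·2.9265 = +8.0760 (running +17.6829)
  i=3: -0.4008·1.4173 − -1.4881·2.8226 = +3.6323 (running +21.3152)
  i=4: -1.4881·-0.1447 − -1.9711·1.4173 = +3.0090 (running +24.3242)
  i=5: -1.9711·-3.6863 − -1.4600·-0.1447 = +7.0548 (running +31.3789)
  i=6: -1.4600·-4.2360 − 1.0577·-3.6863 = +10.0836 (running +41.4625)
  i=7: 1.0577·-2.4542 − 3.4036·-4.2360 = +11.8221 (running +53.2846)
  i=8: 3.4036·0.1744 − 3.4284·-2.4542 = +9.0075 (running +62.2920)
Area = |Σ|/2 = |62.2920|/2 = 31.1460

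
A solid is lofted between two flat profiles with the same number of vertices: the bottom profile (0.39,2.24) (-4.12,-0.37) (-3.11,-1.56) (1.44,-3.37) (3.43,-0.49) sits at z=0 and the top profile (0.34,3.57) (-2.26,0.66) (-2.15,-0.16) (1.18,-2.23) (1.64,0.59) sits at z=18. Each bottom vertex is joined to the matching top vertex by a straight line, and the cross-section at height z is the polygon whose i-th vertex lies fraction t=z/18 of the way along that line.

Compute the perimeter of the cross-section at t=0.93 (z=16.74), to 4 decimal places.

Perimeter at t=0.93: 14.9917

Cross-section at t=0.93: each vertex is (1-t)·p0[i] + t·p1[i].
  v1: (1-0.93)·(0.39,2.24) + 0.93·(0.34,3.57) = (0.3435,3.4769)
  v2: (1-0.93)·(-4.12,-0.37) + 0.93·(-2.26,0.66) = (-2.3902,0.5879)
  v3: (1-0.93)·(-3.11,-1.56) + 0.93·(-2.15,-0.16) = (-2.2172,-0.2580)
  v4: (1-0.93)·(1.44,-3.37) + 0.93·(1.18,-2.23) = (1.1982,-2.3098)
  v5: (1-0.93)·(3.43,-0.49) + 0.93·(1.64,0.59) = (1.7653,0.5144)
Perimeter = Σ |v_{i+1} − v_i|:
  edge 1→2: √(-2.7337² + -2.8890²) = 3.9774 (running 3.9774)
  edge 2→3: √(0.1730² + -0.8459²) = 0.8634 (running 4.8408)
  edge 3→4: √(3.4154² + -2.0518²) = 3.9843 (running 8.8251)
  edge 4→5: √(0.5671² + 2.8242²) = 2.8806 (running 11.7057)
  edge 5→1: √(-1.4218² + 2.9625²) = 3.2860 (running 14.9917)
Perimeter = 14.9917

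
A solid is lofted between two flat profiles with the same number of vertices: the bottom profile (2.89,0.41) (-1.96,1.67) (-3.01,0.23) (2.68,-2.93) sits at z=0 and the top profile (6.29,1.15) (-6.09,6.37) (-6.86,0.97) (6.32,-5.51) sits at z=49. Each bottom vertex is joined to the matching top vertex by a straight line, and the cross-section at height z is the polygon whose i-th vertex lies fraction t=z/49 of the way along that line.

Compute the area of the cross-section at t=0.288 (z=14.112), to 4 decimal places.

Area at t=0.288: 27.3654

Cross-section at t=0.288: each vertex is (1-t)·p0[i] + t·p1[i].
  v1: (1-0.288)·(2.89,0.41) + 0.288·(6.29,1.15) = (3.8692,0.6231)
  v2: (1-0.288)·(-1.96,1.67) + 0.288·(-6.09,6.37) = (-3.1494,3.0236)
  v3: (1-0.288)·(-3.01,0.23) + 0.288·(-6.86,0.97) = (-4.1188,0.4431)
  v4: (1-0.288)·(2.68,-2.93) + 0.288·(6.32,-5.51) = (3.7283,-3.6730)
Shoelace sum Σ(x_i·y_{i+1} − x_{i+1}·y_i):
  i=1: 3.8692·3.0236 − -3.1494·0.6231 = +13.6614 (running +13.6614)
  i=2: -3.1494·0.4431 − -4.1188·3.0236 = +11.0580 (running +24.7194)
  i=3: -4.1188·-3.6730 − 3.7283·0.4431 = +13.4764 (running +38.1958)
  i=4: 3.7283·0.6231 − 3.8692·-3.6730 = +16.5349 (running +54.7308)
Area = |Σ|/2 = |54.7308|/2 = 27.3654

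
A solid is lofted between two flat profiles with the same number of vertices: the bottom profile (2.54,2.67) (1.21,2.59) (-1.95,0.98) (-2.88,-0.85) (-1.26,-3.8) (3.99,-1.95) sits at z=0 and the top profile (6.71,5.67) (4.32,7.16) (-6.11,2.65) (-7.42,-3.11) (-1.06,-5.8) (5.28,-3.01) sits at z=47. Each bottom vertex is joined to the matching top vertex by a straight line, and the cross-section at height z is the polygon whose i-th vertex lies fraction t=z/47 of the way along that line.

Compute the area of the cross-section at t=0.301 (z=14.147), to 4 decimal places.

Cross-section at t=0.301: each vertex is (1-t)·p0[i] + t·p1[i].
  v1: (1-0.301)·(2.54,2.67) + 0.301·(6.71,5.67) = (3.7952,3.5730)
  v2: (1-0.301)·(1.21,2.59) + 0.301·(4.32,7.16) = (2.1461,3.9656)
  v3: (1-0.301)·(-1.95,0.98) + 0.301·(-6.11,2.65) = (-3.2022,1.4827)
  v4: (1-0.301)·(-2.88,-0.85) + 0.301·(-7.42,-3.11) = (-4.2465,-1.5303)
  v5: (1-0.301)·(-1.26,-3.8) + 0.301·(-1.06,-5.8) = (-1.1998,-4.4020)
  v6: (1-0.301)·(3.99,-1.95) + 0.301·(5.28,-3.01) = (4.3783,-2.2691)
Shoelace sum Σ(x_i·y_{i+1} − x_{i+1}·y_i):
  i=1: 3.7952·3.9656 − 2.1461·3.5730 = +7.3820 (running +7.3820)
  i=2: 2.1461·1.4827 − -3.2022·3.9656 = +15.8804 (running +23.2623)
  i=3: -3.2022·-1.5303 − -4.2465·1.4827 = +11.1964 (running +34.4587)
  i=4: -4.2465·-4.4020 − -1.1998·-1.5303 = +16.8573 (running +51.3159)
  i=5: -1.1998·-2.2691 − 4.3783·-4.4020 = +21.9957 (running +73.3116)
  i=6: 4.3783·3.5730 − 3.7952·-2.2691 = +24.2551 (running +97.5667)
Area = |Σ|/2 = |97.5667|/2 = 48.7833

Area at t=0.301: 48.7833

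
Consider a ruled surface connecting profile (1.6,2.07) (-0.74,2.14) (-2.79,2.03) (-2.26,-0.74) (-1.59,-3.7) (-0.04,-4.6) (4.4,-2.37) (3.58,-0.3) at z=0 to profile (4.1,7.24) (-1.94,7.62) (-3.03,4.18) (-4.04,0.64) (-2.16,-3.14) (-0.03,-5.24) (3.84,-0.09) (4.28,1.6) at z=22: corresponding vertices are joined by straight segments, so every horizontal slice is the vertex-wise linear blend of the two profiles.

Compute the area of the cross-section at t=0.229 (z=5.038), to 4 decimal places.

Cross-section at t=0.229: each vertex is (1-t)·p0[i] + t·p1[i].
  v1: (1-0.229)·(1.6,2.07) + 0.229·(4.1,7.24) = (2.1725,3.2539)
  v2: (1-0.229)·(-0.74,2.14) + 0.229·(-1.94,7.62) = (-1.0148,3.3949)
  v3: (1-0.229)·(-2.79,2.03) + 0.229·(-3.03,4.18) = (-2.8450,2.5223)
  v4: (1-0.229)·(-2.26,-0.74) + 0.229·(-4.04,0.64) = (-2.6676,-0.4240)
  v5: (1-0.229)·(-1.59,-3.7) + 0.229·(-2.16,-3.14) = (-1.7205,-3.5718)
  v6: (1-0.229)·(-0.04,-4.6) + 0.229·(-0.03,-5.24) = (-0.0377,-4.7466)
  v7: (1-0.229)·(4.4,-2.37) + 0.229·(3.84,-0.09) = (4.2718,-1.8479)
  v8: (1-0.229)·(3.58,-0.3) + 0.229·(4.28,1.6) = (3.7403,0.1351)
Shoelace sum Σ(x_i·y_{i+1} − x_{i+1}·y_i):
  i=1: 2.1725·3.3949 − -1.0148·3.2539 = +10.6776 (running +10.6776)
  i=2: -1.0148·2.5223 − -2.8450·3.3949 = +7.0987 (running +17.7763)
  i=3: -2.8450·-0.4240 − -2.6676·2.5223 = +7.9349 (running +25.7112)
  i=4: -2.6676·-3.5718 − -1.7205·-0.4240 = +8.7986 (running +34.5098)
  i=5: -1.7205·-4.7466 − -0.0377·-3.5718 = +8.0319 (running +42.5417)
  i=6: -0.0377·-1.8479 − 4.2718·-4.7466 = +20.3458 (running +62.8875)
  i=7: 4.2718·0.1351 − 3.7403·-1.8479 = +7.4887 (running +70.3763)
  i=8: 3.7403·3.2539 − 2.1725·0.1351 = +11.8772 (running +82.2535)
Area = |Σ|/2 = |82.2535|/2 = 41.1267

Area at t=0.229: 41.1267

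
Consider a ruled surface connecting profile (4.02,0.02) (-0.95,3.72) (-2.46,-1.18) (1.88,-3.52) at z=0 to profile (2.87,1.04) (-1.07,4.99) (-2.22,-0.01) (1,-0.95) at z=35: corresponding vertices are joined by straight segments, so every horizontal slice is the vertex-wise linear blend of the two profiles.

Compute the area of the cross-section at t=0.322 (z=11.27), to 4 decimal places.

Cross-section at t=0.322: each vertex is (1-t)·p0[i] + t·p1[i].
  v1: (1-0.322)·(4.02,0.02) + 0.322·(2.87,1.04) = (3.6497,0.3484)
  v2: (1-0.322)·(-0.95,3.72) + 0.322·(-1.07,4.99) = (-0.9886,4.1289)
  v3: (1-0.322)·(-2.46,-1.18) + 0.322·(-2.22,-0.01) = (-2.3827,-0.8033)
  v4: (1-0.322)·(1.88,-3.52) + 0.322·(1,-0.95) = (1.5966,-2.6925)
Shoelace sum Σ(x_i·y_{i+1} − x_{i+1}·y_i):
  i=1: 3.6497·4.1289 − -0.9886·0.3484 = +15.4139 (running +15.4139)
  i=2: -0.9886·-0.8033 − -2.3827·4.1289 = +10.6322 (running +26.0461)
  i=3: -2.3827·-2.6925 − 1.5966·-0.8033 = +7.6979 (running +33.7440)
  i=4: 1.5966·0.3484 − 3.6497·-2.6925 = +10.3830 (running +44.1270)
Area = |Σ|/2 = |44.1270|/2 = 22.0635

Area at t=0.322: 22.0635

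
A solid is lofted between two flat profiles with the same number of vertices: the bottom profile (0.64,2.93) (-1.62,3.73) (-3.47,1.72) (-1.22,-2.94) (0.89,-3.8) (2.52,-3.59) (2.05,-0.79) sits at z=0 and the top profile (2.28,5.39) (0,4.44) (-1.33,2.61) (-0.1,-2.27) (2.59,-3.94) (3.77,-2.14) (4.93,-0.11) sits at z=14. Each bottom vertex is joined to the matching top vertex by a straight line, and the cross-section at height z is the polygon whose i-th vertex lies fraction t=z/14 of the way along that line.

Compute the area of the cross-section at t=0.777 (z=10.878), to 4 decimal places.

Area at t=0.777: 33.9265

Cross-section at t=0.777: each vertex is (1-t)·p0[i] + t·p1[i].
  v1: (1-0.777)·(0.64,2.93) + 0.777·(2.28,5.39) = (1.9143,4.8414)
  v2: (1-0.777)·(-1.62,3.73) + 0.777·(0,4.44) = (-0.3613,4.2817)
  v3: (1-0.777)·(-3.47,1.72) + 0.777·(-1.33,2.61) = (-1.8072,2.4115)
  v4: (1-0.777)·(-1.22,-2.94) + 0.777·(-0.1,-2.27) = (-0.3498,-2.4194)
  v5: (1-0.777)·(0.89,-3.8) + 0.777·(2.59,-3.94) = (2.2109,-3.9088)
  v6: (1-0.777)·(2.52,-3.59) + 0.777·(3.77,-2.14) = (3.4912,-2.4634)
  v7: (1-0.777)·(2.05,-0.79) + 0.777·(4.93,-0.11) = (4.2878,-0.2616)
Shoelace sum Σ(x_i·y_{i+1} − x_{i+1}·y_i):
  i=1: 1.9143·4.2817 − -0.3613·4.8414 = +9.9453 (running +9.9453)
  i=2: -0.3613·2.4115 − -1.8072·4.2817 = +6.8667 (running +16.8121)
  i=3: -1.8072·-2.4194 − -0.3498·2.4115 = +5.2159 (running +22.0279)
  i=4: -0.3498·-3.9088 − 2.2109·-2.4194 = +6.7162 (running +28.7441)
  i=5: 2.2109·-2.4634 − 3.4912·-3.9088 = +8.2003 (running +36.9444)
  i=6: 3.4912·-0.2616 − 4.2878·-2.4634 = +9.6488 (running +46.5932)
  i=7: 4.2878·4.8414 − 1.9143·-0.2616 = +21.2597 (running +67.8529)
Area = |Σ|/2 = |67.8529|/2 = 33.9265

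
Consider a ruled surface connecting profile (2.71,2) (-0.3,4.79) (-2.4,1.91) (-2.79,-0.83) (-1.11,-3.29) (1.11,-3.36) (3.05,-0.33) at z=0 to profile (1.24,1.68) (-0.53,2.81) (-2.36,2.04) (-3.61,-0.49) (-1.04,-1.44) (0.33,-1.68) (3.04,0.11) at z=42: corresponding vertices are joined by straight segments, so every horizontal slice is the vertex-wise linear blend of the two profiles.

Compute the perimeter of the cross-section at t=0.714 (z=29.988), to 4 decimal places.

Perimeter at t=0.714: 17.6573

Cross-section at t=0.714: each vertex is (1-t)·p0[i] + t·p1[i].
  v1: (1-0.714)·(2.71,2) + 0.714·(1.24,1.68) = (1.6604,1.7715)
  v2: (1-0.714)·(-0.3,4.79) + 0.714·(-0.53,2.81) = (-0.4642,3.3763)
  v3: (1-0.714)·(-2.4,1.91) + 0.714·(-2.36,2.04) = (-2.3714,2.0028)
  v4: (1-0.714)·(-2.79,-0.83) + 0.714·(-3.61,-0.49) = (-3.3755,-0.5872)
  v5: (1-0.714)·(-1.11,-3.29) + 0.714·(-1.04,-1.44) = (-1.0600,-1.9691)
  v6: (1-0.714)·(1.11,-3.36) + 0.714·(0.33,-1.68) = (0.5531,-2.1605)
  v7: (1-0.714)·(3.05,-0.33) + 0.714·(3.04,0.11) = (3.0429,-0.0158)
Perimeter = Σ |v_{i+1} − v_i|:
  edge 1→2: √(-2.1246² + 1.6048²) = 2.6626 (running 2.6626)
  edge 2→3: √(-1.9072² + -1.3735²) = 2.3503 (running 5.0129)
  edge 3→4: √(-1.0040² + -2.5901²) = 2.7779 (running 7.7907)
  edge 4→5: √(2.3155² + -1.3819²) = 2.6965 (running 10.4872)
  edge 5→6: √(1.6131² + -0.1914²) = 1.6244 (running 12.1116)
  edge 6→7: √(2.4898² + 2.1446²) = 3.2861 (running 15.3977)
  edge 7→1: √(-1.3824² + 1.7874²) = 2.2596 (running 17.6573)
Perimeter = 17.6573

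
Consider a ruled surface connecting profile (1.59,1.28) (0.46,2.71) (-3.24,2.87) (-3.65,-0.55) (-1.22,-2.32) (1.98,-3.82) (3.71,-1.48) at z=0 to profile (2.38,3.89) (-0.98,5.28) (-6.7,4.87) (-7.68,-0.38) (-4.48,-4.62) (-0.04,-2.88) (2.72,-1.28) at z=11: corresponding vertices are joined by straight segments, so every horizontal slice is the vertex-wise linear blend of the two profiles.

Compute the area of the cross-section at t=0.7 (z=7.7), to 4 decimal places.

Area at t=0.7: 61.4365

Cross-section at t=0.7: each vertex is (1-t)·p0[i] + t·p1[i].
  v1: (1-0.7)·(1.59,1.28) + 0.7·(2.38,3.89) = (2.1430,3.1070)
  v2: (1-0.7)·(0.46,2.71) + 0.7·(-0.98,5.28) = (-0.5480,4.5090)
  v3: (1-0.7)·(-3.24,2.87) + 0.7·(-6.7,4.87) = (-5.6620,4.2700)
  v4: (1-0.7)·(-3.65,-0.55) + 0.7·(-7.68,-0.38) = (-6.4710,-0.4310)
  v5: (1-0.7)·(-1.22,-2.32) + 0.7·(-4.48,-4.62) = (-3.5020,-3.9300)
  v6: (1-0.7)·(1.98,-3.82) + 0.7·(-0.04,-2.88) = (0.5660,-3.1620)
  v7: (1-0.7)·(3.71,-1.48) + 0.7·(2.72,-1.28) = (3.0170,-1.3400)
Shoelace sum Σ(x_i·y_{i+1} − x_{i+1}·y_i):
  i=1: 2.1430·4.5090 − -0.5480·3.1070 = +11.3654 (running +11.3654)
  i=2: -0.5480·4.2700 − -5.6620·4.5090 = +23.1900 (running +34.5554)
  i=3: -5.6620·-0.4310 − -6.4710·4.2700 = +30.0715 (running +64.6269)
  i=4: -6.4710·-3.9300 − -3.5020·-0.4310 = +23.9217 (running +88.5486)
  i=5: -3.5020·-3.1620 − 0.5660·-3.9300 = +13.2977 (running +101.8463)
  i=6: 0.5660·-1.3400 − 3.0170·-3.1620 = +8.7813 (running +110.6276)
  i=7: 3.0170·3.1070 − 2.1430·-1.3400 = +12.2454 (running +122.8730)
Area = |Σ|/2 = |122.8730|/2 = 61.4365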